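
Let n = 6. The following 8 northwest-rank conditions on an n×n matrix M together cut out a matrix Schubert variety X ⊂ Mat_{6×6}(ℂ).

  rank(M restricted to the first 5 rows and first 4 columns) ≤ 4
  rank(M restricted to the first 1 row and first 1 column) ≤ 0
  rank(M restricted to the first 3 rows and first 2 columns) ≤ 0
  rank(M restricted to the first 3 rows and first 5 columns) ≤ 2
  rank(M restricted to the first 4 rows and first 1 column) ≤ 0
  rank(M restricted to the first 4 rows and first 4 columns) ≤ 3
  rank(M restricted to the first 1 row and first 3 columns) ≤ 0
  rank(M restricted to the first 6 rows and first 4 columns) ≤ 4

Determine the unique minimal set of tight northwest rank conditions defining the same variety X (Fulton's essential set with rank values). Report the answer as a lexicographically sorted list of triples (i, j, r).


Recovering R(i,j) via the rank-extension bound from the 8 conditions:

  i=1: 0  0  0  1  1  1
  i=2: 0  0  1  2  2  2
  i=3: 0  0  1  2  2  3
  i=4: 0  1  2  3  3  4
  i=5: 1  2  3  4  4  5
  i=6: 1  2  3  4  5  6

giving w = (4, 3, 6, 2, 1, 5) via Δ²R.

Fulton essential set (4 of the 9 Rothe cells):

[(1, 3, 0), (3, 2, 0), (3, 5, 2), (4, 1, 0)]


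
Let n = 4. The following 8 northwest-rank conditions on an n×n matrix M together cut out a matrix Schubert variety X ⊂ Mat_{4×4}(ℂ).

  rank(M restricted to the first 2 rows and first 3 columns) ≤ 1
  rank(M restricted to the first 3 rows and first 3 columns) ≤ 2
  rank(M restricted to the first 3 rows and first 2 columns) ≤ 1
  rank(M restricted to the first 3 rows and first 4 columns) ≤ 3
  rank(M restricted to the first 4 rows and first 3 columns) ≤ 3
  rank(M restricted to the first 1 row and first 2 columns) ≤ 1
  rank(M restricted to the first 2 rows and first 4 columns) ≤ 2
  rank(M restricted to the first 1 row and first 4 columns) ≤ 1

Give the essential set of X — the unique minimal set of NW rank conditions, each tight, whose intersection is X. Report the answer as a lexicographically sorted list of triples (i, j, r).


Recovering R(i,j) via the rank-extension bound from the 8 conditions:

  i=1: 1 | 1 | 1 | 1
  i=2: 1 | 1 | 1 | 2
  i=3: 1 | 1 | 2 | 3
  i=4: 1 | 2 | 3 | 4

the unique w with this rank table is (1, 4, 3, 2).

Rothe diagram D(w) (3 cells), 2 SE-corners (essential conditions):

[(2, 3, 1), (3, 2, 1)]


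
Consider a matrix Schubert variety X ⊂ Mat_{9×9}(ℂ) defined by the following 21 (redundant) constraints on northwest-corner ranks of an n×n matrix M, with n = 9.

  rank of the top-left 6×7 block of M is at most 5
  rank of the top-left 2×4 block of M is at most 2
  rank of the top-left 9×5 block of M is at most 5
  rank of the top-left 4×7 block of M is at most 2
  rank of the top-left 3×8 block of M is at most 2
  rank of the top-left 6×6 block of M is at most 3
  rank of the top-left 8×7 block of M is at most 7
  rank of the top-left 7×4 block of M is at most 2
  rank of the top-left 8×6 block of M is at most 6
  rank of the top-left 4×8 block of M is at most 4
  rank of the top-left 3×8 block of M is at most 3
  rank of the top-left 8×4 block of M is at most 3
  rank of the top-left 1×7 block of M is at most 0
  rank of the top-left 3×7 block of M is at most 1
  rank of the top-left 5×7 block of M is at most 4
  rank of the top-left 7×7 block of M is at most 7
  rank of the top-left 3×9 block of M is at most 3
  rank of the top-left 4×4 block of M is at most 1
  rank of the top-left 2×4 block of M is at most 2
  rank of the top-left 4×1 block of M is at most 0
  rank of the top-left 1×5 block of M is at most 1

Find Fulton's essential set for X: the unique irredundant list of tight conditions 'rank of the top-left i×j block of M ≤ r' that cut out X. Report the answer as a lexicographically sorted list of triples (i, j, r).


Rank table r_w(9×9) implied by the 21 constraints:

  R[1]: 0 | 0 | 0 | 0 | 0 | 0 | 0 | 1 | 1
  R[2]: 0 | 1 | 1 | 1 | 1 | 1 | 1 | 2 | 2
  R[3]: 0 | 1 | 1 | 1 | 1 | 1 | 1 | 2 | 3
  R[4]: 0 | 1 | 1 | 1 | 2 | 2 | 2 | 3 | 4
  R[5]: 1 | 2 | 2 | 2 | 3 | 3 | 3 | 4 | 5
  R[6]: 1 | 2 | 2 | 2 | 3 | 3 | 4 | 5 | 6
  R[7]: 1 | 2 | 2 | 2 | 3 | 4 | 5 | 6 | 7
  R[8]: 1 | 2 | 3 | 3 | 4 | 5 | 6 | 7 | 8
  R[9]: 1 | 2 | 3 | 4 | 5 | 6 | 7 | 8 | 9

the unique w with this rank table is (8, 2, 9, 5, 1, 7, 6, 3, 4).

ℓ(w)=22; the 6 essential cells (i,j,r):

[(1, 7, 0), (3, 7, 1), (4, 1, 0), (4, 4, 1), (6, 6, 3), (7, 4, 2)]


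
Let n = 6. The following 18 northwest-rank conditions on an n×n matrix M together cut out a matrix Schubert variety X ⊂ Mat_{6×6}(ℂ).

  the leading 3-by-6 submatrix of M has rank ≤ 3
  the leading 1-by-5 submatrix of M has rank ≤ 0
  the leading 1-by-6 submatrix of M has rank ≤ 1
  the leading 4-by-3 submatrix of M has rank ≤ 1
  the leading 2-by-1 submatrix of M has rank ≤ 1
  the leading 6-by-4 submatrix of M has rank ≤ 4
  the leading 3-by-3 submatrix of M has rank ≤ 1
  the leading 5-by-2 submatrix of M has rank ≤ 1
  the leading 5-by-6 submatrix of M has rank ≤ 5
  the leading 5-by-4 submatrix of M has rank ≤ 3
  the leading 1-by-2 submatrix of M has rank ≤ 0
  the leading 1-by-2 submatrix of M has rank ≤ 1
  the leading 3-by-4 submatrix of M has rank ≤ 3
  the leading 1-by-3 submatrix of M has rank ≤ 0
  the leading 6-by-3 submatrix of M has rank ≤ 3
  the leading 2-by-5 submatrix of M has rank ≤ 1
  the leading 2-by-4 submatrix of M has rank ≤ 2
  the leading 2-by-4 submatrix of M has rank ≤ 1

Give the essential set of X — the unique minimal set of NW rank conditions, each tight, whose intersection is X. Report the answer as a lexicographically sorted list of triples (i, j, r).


The tightest implied rank at each (i,j), from the 18 conditions:

  i=1: 0 0 0 0 0 1
  i=2: 1 1 1 1 1 2
  i=3: 1 1 1 2 2 3
  i=4: 1 1 1 2 3 4
  i=5: 1 1 2 3 4 5
  i=6: 1 2 3 4 5 6

so w = (6, 1, 4, 5, 3, 2).

D(w) has 10 cells with 3 SE-corners; essential set:

[(1, 5, 0), (4, 3, 1), (5, 2, 1)]


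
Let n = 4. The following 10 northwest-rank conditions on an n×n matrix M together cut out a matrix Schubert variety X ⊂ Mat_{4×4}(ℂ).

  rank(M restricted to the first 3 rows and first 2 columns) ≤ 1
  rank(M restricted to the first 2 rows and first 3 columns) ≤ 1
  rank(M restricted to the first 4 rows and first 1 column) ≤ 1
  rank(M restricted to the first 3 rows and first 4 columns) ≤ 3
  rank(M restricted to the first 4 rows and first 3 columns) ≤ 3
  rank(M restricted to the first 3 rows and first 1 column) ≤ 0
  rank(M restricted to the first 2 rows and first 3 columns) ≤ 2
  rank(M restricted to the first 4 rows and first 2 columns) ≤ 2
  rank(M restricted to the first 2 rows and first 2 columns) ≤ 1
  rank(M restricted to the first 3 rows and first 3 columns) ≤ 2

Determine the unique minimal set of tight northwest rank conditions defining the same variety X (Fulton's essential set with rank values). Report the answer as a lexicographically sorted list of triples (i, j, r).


The tightest implied rank at each (i,j), from the 10 conditions:

  0 | 1 | 1 | 1
  0 | 1 | 1 | 2
  0 | 1 | 2 | 3
  1 | 2 | 3 | 4

reading off 1-entries of Δ²R: w = (2, 4, 3, 1).

ℓ(w)=4; the 2 essential cells (i,j,r):

[(2, 3, 1), (3, 1, 0)]


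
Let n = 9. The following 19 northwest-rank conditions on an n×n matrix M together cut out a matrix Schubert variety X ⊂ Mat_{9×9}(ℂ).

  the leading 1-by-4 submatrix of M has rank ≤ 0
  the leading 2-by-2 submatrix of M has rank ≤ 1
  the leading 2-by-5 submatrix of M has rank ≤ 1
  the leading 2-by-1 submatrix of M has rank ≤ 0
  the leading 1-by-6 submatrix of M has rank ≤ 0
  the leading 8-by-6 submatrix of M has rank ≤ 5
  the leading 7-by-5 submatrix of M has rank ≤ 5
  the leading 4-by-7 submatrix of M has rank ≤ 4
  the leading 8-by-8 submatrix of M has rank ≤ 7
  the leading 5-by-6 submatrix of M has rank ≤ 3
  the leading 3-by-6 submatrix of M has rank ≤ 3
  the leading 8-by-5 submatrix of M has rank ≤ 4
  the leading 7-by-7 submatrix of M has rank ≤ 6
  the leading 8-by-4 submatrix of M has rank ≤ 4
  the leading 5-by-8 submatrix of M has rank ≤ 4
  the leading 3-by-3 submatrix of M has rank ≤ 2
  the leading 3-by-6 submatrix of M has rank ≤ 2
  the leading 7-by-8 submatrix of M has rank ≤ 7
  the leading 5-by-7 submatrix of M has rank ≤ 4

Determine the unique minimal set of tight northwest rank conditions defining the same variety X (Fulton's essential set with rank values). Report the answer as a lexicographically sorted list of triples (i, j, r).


The tightest implied rank at each (i,j), from the 19 conditions:

  0, 0, 0, 0, 0, 0, 1, 1, 1
  0, 1, 1, 1, 1, 1, 2, 2, 2
  1, 2, 2, 2, 2, 2, 3, 3, 3
  1, 2, 3, 3, 3, 3, 4, 4, 4
  1, 2, 3, 3, 3, 3, 4, 4, 5
  1, 2, 3, 4, 4, 4, 5, 5, 6
  1, 2, 3, 4, 4, 5, 6, 6, 7
  1, 2, 3, 4, 4, 5, 6, 7, 8
  1, 2, 3, 4, 5, 6, 7, 8, 9

the unique w with this rank table is (7, 2, 1, 3, 9, 4, 6, 8, 5).

|D(w)|=13, |Ess(w)|=5:

[(1, 6, 0), (2, 1, 0), (5, 6, 3), (5, 8, 4), (8, 5, 4)]


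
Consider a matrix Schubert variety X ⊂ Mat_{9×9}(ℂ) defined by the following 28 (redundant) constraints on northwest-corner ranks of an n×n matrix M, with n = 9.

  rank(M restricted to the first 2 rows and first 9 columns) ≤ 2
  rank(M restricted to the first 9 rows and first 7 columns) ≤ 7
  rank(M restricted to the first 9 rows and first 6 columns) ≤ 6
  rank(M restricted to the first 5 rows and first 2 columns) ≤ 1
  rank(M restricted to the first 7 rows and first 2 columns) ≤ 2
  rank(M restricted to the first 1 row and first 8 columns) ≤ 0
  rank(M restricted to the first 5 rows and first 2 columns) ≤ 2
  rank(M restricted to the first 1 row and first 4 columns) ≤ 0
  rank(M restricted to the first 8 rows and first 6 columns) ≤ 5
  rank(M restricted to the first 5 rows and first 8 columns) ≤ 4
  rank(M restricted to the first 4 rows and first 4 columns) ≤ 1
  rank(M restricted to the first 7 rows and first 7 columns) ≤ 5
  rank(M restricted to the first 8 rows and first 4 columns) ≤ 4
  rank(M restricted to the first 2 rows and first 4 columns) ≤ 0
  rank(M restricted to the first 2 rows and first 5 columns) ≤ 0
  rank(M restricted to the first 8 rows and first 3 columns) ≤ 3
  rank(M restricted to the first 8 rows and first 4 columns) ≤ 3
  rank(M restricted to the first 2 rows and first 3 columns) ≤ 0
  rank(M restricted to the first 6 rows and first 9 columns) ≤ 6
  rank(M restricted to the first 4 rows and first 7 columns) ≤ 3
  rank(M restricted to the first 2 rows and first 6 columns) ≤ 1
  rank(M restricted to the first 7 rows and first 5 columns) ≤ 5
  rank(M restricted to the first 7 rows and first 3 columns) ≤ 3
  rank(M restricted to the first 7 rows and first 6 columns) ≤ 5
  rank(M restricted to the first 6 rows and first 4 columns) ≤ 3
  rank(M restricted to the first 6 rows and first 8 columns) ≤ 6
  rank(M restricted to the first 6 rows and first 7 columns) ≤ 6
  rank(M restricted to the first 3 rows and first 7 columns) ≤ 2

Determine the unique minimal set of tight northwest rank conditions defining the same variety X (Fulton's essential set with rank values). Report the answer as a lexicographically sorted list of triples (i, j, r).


Propagating the 28 rank bounds to every northwest block:

  R[1]: 0 0 0 0 0 0 0 0 1
  R[2]: 0 0 0 0 0 1 1 1 2
  R[3]: 1 1 1 1 1 2 2 2 3
  R[4]: 1 1 1 1 2 3 3 3 4
  R[5]: 1 1 2 2 3 4 4 4 5
  R[6]: 1 2 3 3 4 5 5 5 6
  R[7]: 1 2 3 3 4 5 5 6 7
  R[8]: 1 2 3 3 4 5 6 7 8
  R[9]: 1 2 3 4 5 6 7 8 9

hence w(1..9) = (9, 6, 1, 5, 3, 2, 8, 7, 4).

D(w) has 20 cells with 6 SE-corners; essential set:

[(1, 8, 0), (2, 5, 0), (4, 4, 1), (5, 2, 1), (7, 7, 5), (8, 4, 3)]


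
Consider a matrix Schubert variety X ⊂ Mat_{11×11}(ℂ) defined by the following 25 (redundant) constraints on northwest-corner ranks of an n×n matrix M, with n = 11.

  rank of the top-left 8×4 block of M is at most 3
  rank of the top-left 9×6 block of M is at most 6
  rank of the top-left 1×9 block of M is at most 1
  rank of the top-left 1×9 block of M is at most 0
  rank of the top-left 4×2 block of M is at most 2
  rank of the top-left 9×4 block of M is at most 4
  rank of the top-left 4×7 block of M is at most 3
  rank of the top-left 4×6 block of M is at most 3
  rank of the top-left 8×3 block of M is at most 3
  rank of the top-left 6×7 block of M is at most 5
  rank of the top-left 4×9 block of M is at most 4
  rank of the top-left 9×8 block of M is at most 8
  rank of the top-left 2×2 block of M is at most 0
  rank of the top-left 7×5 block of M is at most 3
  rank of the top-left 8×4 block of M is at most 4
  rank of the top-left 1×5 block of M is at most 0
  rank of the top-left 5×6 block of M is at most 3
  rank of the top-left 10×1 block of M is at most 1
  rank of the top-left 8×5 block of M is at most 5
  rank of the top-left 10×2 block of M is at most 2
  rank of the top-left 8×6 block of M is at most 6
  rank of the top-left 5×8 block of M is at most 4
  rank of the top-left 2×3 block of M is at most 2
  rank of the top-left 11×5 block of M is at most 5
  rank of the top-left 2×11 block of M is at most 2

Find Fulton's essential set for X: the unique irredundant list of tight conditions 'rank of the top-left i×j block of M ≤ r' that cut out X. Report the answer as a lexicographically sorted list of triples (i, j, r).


Propagating the 25 rank bounds to every northwest block:

  0, 0, 0, 0, 0, 0, 0, 0, 0, 1, 1
  0, 0, 1, 1, 1, 1, 1, 1, 1, 2, 2
  1, 1, 2, 2, 2, 2, 2, 2, 2, 3, 3
  1, 2, 3, 3, 3, 3, 3, 3, 3, 4, 4
  1, 2, 3, 3, 3, 3, 4, 4, 4, 5, 5
  1, 2, 3, 3, 3, 4, 5, 5, 5, 6, 6
  1, 2, 3, 3, 3, 4, 5, 6, 6, 7, 7
  1, 2, 3, 3, 4, 5, 6, 7, 7, 8, 8
  1, 2, 3, 4, 5, 6, 7, 8, 8, 9, 9
  1, 2, 3, 4, 5, 6, 7, 8, 9, 10, 10
  1, 2, 3, 4, 5, 6, 7, 8, 9, 10, 11

the unique w with this rank table is (10, 3, 1, 2, 7, 6, 8, 5, 4, 9, 11).

Fulton essential set (5 of the 19 Rothe cells):

[(1, 9, 0), (2, 2, 0), (5, 6, 3), (7, 5, 3), (8, 4, 3)]


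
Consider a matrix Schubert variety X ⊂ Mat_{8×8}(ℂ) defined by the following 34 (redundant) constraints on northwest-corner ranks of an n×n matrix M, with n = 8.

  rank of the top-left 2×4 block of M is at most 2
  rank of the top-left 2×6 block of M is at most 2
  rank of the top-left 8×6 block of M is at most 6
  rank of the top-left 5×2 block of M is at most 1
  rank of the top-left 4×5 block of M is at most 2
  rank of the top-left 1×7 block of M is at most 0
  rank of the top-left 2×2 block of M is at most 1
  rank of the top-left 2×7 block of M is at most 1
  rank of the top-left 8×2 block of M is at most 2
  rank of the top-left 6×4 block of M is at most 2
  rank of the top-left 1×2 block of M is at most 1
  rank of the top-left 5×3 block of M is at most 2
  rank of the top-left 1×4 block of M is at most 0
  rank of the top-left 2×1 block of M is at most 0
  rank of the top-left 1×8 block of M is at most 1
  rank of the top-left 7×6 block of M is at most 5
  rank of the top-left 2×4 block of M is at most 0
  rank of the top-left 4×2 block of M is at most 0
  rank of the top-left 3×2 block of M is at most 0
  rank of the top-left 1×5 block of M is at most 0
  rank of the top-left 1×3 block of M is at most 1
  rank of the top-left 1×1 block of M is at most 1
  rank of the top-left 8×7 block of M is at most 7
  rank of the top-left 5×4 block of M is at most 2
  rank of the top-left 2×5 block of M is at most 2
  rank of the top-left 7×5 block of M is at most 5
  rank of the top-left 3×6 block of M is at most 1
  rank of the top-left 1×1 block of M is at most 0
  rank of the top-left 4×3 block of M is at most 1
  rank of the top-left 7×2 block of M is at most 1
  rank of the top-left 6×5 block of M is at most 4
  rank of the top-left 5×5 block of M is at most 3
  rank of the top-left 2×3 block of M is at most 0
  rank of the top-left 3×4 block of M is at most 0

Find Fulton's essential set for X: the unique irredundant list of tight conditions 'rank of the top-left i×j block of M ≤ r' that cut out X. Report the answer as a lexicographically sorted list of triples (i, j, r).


The tightest implied rank at each (i,j), from the 34 conditions:

  R[1]: 0 0 0 0 0 0 0 1
  R[2]: 0 0 0 0 1 1 1 2
  R[3]: 0 0 0 0 1 1 2 3
  R[4]: 0 0 1 1 2 2 3 4
  R[5]: 1 1 2 2 3 3 4 5
  R[6]: 1 1 2 2 3 4 5 6
  R[7]: 1 1 2 3 4 5 6 7
  R[8]: 1 2 3 4 5 6 7 8

second differences of R give the permutation w = (8, 5, 7, 3, 1, 6, 4, 2).

Rothe diagram D(w) (21 cells), 6 SE-corners (essential conditions):

[(1, 7, 0), (3, 4, 0), (3, 6, 1), (4, 2, 0), (6, 4, 2), (7, 2, 1)]


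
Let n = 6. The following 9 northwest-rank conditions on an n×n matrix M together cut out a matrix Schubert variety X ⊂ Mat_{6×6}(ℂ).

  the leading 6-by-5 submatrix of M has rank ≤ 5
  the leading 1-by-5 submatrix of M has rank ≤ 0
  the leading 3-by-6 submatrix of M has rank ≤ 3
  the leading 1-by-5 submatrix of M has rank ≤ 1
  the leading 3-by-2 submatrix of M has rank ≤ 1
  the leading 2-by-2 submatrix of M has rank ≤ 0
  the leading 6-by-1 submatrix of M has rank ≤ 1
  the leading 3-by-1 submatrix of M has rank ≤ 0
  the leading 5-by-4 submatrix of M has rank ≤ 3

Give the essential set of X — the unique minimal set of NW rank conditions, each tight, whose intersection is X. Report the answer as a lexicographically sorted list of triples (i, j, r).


Computing R[i][j] = min implied NW-rank bound (n=6, 9 conditions):

  row 1: 0, 0, 0, 0, 0, 1
  row 2: 0, 0, 1, 1, 1, 2
  row 3: 0, 1, 2, 2, 2, 3
  row 4: 1, 2, 3, 3, 3, 4
  row 5: 1, 2, 3, 3, 4, 5
  row 6: 1, 2, 3, 4, 5, 6

so w = (6, 3, 2, 1, 5, 4).

4 SE-corners of the 9-cell Rothe diagram give Ess(w):

[(1, 5, 0), (2, 2, 0), (3, 1, 0), (5, 4, 3)]


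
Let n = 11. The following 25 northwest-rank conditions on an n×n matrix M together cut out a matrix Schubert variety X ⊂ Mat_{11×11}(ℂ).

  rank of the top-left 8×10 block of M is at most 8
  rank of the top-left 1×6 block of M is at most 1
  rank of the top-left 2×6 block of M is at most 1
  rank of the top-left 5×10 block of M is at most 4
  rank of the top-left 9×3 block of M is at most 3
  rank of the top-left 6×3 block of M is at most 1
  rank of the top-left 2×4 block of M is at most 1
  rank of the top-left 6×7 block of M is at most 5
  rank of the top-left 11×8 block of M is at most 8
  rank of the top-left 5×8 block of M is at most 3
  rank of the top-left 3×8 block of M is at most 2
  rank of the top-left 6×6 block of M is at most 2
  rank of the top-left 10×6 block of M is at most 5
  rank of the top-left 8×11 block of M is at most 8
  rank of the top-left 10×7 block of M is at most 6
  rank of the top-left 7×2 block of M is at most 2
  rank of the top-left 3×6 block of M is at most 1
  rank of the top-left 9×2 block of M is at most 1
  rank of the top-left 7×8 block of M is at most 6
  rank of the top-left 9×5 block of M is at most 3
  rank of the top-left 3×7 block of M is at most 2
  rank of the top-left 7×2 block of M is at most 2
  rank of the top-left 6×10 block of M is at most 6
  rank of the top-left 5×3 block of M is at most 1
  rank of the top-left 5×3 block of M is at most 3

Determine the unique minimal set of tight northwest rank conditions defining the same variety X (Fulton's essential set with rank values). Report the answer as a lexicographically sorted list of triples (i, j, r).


Rank table r_w(11×11) implied by the 25 constraints:

  1 | 1 | 1 | 1 | 1 | 1 | 1 | 1 | 1 | 1 | 1
  1 | 1 | 1 | 1 | 1 | 1 | 2 | 2 | 2 | 2 | 2
  1 | 1 | 1 | 1 | 1 | 1 | 2 | 2 | 3 | 3 | 3
  1 | 1 | 1 | 2 | 2 | 2 | 3 | 3 | 4 | 4 | 4
  1 | 1 | 1 | 2 | 2 | 2 | 3 | 3 | 4 | 4 | 5
  1 | 1 | 1 | 2 | 2 | 2 | 3 | 4 | 5 | 5 | 6
  1 | 1 | 2 | 3 | 3 | 3 | 4 | 5 | 6 | 6 | 7
  1 | 1 | 2 | 3 | 3 | 4 | 5 | 6 | 7 | 7 | 8
  1 | 1 | 2 | 3 | 3 | 4 | 5 | 6 | 7 | 8 | 9
  1 | 2 | 3 | 4 | 4 | 5 | 6 | 7 | 8 | 9 | 10
  1 | 2 | 3 | 4 | 5 | 6 | 7 | 8 | 9 | 10 | 11

second differences of R give the permutation w = (1, 7, 9, 4, 11, 8, 3, 6, 10, 2, 5).

|D(w)|=28, |Ess(w)|=8:

[(3, 6, 1), (3, 8, 2), (5, 8, 3), (5, 10, 4), (6, 3, 1), (6, 6, 2), (9, 2, 1), (9, 5, 3)]


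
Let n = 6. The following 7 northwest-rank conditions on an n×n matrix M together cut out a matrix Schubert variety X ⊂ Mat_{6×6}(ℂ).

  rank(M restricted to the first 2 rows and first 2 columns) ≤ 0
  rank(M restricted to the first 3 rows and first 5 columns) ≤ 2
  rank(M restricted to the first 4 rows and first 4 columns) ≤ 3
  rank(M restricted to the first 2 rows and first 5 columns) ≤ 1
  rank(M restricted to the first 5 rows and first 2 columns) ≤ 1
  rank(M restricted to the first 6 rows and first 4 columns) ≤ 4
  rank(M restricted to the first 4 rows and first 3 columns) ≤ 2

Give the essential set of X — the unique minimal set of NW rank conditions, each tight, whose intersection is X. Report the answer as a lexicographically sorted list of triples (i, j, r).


Computing R[i][j] = min implied NW-rank bound (n=6, 7 conditions):

  i=1: 0, 0, 1, 1, 1, 1
  i=2: 0, 0, 1, 1, 1, 2
  i=3: 1, 1, 2, 2, 2, 3
  i=4: 1, 1, 2, 3, 3, 4
  i=5: 1, 1, 2, 3, 4, 5
  i=6: 1, 2, 3, 4, 5, 6

the unique w with this rank table is (3, 6, 1, 4, 5, 2).

3 SE-corners of the 8-cell Rothe diagram give Ess(w):

[(2, 2, 0), (2, 5, 1), (5, 2, 1)]


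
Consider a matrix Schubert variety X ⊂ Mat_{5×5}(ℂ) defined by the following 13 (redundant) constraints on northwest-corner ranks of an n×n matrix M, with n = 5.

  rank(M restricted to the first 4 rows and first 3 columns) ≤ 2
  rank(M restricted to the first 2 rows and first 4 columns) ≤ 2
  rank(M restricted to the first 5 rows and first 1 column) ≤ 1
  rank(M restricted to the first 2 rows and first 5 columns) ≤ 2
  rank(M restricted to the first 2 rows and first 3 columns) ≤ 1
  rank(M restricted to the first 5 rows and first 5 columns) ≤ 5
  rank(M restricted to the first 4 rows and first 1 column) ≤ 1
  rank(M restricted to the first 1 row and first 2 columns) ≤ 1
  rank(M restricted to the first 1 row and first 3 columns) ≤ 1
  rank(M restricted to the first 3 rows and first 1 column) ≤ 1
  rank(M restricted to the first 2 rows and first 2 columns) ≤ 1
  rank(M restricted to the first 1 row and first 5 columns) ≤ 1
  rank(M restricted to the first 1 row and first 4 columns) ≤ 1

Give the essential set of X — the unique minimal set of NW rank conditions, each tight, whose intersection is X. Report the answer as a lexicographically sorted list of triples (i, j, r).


Recovering R(i,j) via the rank-extension bound from the 13 conditions:

  row 1: 1 | 1 | 1 | 1 | 1
  row 2: 1 | 1 | 1 | 2 | 2
  row 3: 1 | 2 | 2 | 3 | 3
  row 4: 1 | 2 | 2 | 3 | 4
  row 5: 1 | 2 | 3 | 4 | 5

so w = (1, 4, 2, 5, 3).

D(w) has 3 cells with 2 SE-corners; essential set:

[(2, 3, 1), (4, 3, 2)]


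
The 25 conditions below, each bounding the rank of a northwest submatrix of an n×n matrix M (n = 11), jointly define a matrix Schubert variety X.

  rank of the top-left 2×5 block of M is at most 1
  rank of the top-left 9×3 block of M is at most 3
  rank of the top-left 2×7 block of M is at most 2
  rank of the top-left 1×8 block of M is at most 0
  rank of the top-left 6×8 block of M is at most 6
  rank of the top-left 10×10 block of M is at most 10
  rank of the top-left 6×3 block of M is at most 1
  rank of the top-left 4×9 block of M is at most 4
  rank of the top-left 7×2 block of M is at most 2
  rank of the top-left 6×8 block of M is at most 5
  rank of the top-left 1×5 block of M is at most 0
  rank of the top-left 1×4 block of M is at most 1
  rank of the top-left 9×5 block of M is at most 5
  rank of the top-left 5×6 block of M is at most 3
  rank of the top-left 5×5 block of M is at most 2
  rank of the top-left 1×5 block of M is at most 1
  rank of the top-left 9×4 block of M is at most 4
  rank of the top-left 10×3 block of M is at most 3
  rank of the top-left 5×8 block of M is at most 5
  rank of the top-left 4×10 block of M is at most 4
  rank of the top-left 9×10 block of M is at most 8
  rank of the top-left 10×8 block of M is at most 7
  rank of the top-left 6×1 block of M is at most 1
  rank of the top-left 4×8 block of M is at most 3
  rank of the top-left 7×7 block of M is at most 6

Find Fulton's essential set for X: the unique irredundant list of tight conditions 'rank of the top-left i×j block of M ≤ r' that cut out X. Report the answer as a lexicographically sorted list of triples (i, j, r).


The tightest implied rank at each (i,j), from the 25 conditions:

  0, 0, 0, 0, 0, 0, 0, 0, 1, 1, 1
  1, 1, 1, 1, 1, 1, 1, 1, 2, 2, 2
  1, 1, 1, 2, 2, 2, 2, 2, 3, 3, 3
  1, 1, 1, 2, 2, 3, 3, 3, 4, 4, 4
  1, 1, 1, 2, 2, 3, 4, 4, 5, 5, 5
  1, 1, 1, 2, 3, 4, 5, 5, 6, 6, 6
  1, 2, 2, 3, 4, 5, 6, 6, 7, 7, 7
  1, 2, 3, 4, 5, 6, 7, 7, 8, 8, 8
  1, 2, 3, 4, 5, 6, 7, 7, 8, 8, 9
  1, 2, 3, 4, 5, 6, 7, 7, 8, 9, 10
  1, 2, 3, 4, 5, 6, 7, 8, 9, 10, 11

so w = (9, 1, 4, 6, 7, 5, 2, 3, 11, 10, 8).

ℓ(w)=21; the 5 essential cells (i,j,r):

[(1, 8, 0), (5, 5, 2), (6, 3, 1), (9, 10, 8), (10, 8, 7)]


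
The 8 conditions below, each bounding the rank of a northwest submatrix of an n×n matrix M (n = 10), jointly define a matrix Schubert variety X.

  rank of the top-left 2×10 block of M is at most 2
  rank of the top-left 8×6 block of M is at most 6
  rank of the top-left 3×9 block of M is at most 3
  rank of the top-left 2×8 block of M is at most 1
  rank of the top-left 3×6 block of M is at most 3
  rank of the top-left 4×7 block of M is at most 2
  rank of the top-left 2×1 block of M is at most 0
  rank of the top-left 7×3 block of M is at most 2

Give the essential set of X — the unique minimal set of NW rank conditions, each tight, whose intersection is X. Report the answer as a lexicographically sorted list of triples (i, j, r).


Recovering R(i,j) via the rank-extension bound from the 8 conditions:

  0, 1, 1, 1, 1, 1, 1, 1, 1, 1
  0, 1, 1, 1, 1, 1, 1, 1, 2, 2
  1, 2, 2, 2, 2, 2, 2, 2, 3, 3
  1, 2, 2, 2, 2, 2, 2, 3, 4, 4
  1, 2, 2, 3, 3, 3, 3, 4, 5, 5
  1, 2, 2, 3, 4, 4, 4, 5, 6, 6
  1, 2, 2, 3, 4, 5, 5, 6, 7, 7
  1, 2, 3, 4, 5, 6, 6, 7, 8, 8
  1, 2, 3, 4, 5, 6, 7, 8, 9, 9
  1, 2, 3, 4, 5, 6, 7, 8, 9, 10

hence w(1..10) = (2, 9, 1, 8, 4, 5, 6, 3, 7, 10).

|D(w)|=16, |Ess(w)|=4:

[(2, 1, 0), (2, 8, 1), (4, 7, 2), (7, 3, 2)]


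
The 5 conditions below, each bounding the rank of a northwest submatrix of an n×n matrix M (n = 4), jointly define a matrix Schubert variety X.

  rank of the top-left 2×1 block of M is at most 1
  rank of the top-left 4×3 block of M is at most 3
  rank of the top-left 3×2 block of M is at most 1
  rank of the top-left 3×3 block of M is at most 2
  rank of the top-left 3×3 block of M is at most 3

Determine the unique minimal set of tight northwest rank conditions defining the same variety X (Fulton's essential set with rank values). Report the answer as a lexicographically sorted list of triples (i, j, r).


Recovering R(i,j) via the rank-extension bound from the 5 conditions:

  1 | 1 | 1 | 1
  1 | 1 | 2 | 2
  1 | 1 | 2 | 3
  1 | 2 | 3 | 4

reading off 1-entries of Δ²R: w = (1, 3, 4, 2).

1 SE-corner of the 2-cell Rothe diagram gives Ess(w):

[(3, 2, 1)]


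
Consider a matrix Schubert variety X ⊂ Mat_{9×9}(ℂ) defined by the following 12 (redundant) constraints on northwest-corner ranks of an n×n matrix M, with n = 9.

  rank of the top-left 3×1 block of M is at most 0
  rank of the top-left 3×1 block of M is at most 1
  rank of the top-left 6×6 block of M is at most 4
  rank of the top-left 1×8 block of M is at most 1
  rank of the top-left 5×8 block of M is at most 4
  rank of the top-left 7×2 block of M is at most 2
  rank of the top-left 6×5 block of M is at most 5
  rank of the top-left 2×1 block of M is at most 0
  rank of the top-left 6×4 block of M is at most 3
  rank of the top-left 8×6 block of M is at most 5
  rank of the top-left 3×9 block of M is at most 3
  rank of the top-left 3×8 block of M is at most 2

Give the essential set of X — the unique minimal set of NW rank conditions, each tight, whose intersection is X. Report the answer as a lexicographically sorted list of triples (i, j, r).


Propagating the 12 rank bounds to every northwest block:

  0 | 1 | 1 | 1 | 1 | 1 | 1 | 1 | 1
  0 | 1 | 2 | 2 | 2 | 2 | 2 | 2 | 2
  0 | 1 | 2 | 2 | 2 | 2 | 2 | 2 | 3
  1 | 2 | 3 | 3 | 3 | 3 | 3 | 3 | 4
  1 | 2 | 3 | 3 | 4 | 4 | 4 | 4 | 5
  1 | 2 | 3 | 3 | 4 | 4 | 5 | 5 | 6
  1 | 2 | 3 | 4 | 5 | 5 | 6 | 6 | 7
  1 | 2 | 3 | 4 | 5 | 5 | 6 | 7 | 8
  1 | 2 | 3 | 4 | 5 | 6 | 7 | 8 | 9

reading off 1-entries of Δ²R: w = (2, 3, 9, 1, 5, 7, 4, 8, 6).

|D(w)|=12, |Ess(w)|=5:

[(3, 1, 0), (3, 8, 2), (6, 4, 3), (6, 6, 4), (8, 6, 5)]


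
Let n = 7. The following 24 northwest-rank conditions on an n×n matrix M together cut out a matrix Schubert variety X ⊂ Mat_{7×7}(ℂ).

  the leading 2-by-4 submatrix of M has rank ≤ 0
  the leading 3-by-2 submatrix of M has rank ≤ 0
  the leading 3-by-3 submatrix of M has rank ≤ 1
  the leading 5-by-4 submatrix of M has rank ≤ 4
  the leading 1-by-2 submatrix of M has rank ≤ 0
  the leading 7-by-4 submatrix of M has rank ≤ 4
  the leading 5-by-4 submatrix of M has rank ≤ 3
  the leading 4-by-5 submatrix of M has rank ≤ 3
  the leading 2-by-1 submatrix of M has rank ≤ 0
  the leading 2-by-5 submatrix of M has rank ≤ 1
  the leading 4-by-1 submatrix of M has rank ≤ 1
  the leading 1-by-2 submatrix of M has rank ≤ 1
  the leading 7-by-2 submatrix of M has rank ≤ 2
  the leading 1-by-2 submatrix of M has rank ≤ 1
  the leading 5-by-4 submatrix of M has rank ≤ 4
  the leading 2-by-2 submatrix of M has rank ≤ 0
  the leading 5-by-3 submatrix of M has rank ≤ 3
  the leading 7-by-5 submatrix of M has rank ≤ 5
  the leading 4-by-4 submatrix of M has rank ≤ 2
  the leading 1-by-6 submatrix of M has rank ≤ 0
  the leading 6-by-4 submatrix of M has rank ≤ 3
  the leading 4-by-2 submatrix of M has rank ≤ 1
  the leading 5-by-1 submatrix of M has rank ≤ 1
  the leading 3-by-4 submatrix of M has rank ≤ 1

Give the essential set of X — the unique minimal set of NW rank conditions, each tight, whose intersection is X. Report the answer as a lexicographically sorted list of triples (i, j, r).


Reconstructing r_w from the 24 given conditions:

  0 0 0 0 0 0 1
  0 0 0 0 1 1 2
  0 0 1 1 2 2 3
  1 1 2 2 3 3 4
  1 2 3 3 4 4 5
  1 2 3 3 4 5 6
  1 2 3 4 5 6 7

second differences of R give the permutation w = (7, 5, 3, 1, 2, 6, 4).

|D(w)|=13, |Ess(w)|=4:

[(1, 6, 0), (2, 4, 0), (3, 2, 0), (6, 4, 3)]


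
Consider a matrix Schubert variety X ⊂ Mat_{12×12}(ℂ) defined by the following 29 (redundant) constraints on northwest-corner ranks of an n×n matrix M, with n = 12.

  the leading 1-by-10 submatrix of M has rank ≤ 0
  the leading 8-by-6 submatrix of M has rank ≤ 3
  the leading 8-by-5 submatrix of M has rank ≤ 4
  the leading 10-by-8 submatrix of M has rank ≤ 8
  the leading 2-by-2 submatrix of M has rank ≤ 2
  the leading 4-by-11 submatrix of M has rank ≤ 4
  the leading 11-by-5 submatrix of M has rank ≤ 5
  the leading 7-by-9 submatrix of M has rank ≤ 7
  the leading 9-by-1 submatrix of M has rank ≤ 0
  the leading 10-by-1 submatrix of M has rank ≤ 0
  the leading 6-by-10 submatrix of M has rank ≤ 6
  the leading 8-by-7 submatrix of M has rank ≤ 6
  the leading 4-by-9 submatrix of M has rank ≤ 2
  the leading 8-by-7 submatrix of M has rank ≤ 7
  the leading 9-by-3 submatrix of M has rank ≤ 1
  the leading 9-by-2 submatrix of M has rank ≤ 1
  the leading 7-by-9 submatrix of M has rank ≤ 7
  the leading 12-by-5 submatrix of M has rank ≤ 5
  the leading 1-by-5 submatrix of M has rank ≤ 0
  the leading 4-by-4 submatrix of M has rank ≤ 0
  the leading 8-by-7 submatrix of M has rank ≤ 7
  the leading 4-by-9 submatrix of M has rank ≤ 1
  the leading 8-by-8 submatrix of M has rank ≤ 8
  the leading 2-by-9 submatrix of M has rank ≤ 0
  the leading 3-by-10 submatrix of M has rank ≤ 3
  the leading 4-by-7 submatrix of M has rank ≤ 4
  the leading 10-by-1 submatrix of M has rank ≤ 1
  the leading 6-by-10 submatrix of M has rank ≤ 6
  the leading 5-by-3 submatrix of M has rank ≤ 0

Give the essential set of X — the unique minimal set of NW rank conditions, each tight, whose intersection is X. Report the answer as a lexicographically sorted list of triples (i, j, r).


Recovering R(i,j) via the rank-extension bound from the 29 conditions:

  i=1: 0 0 0 0 0 0 0 0 0 0 1 1
  i=2: 0 0 0 0 0 0 0 0 0 1 2 2
  i=3: 0 0 0 0 1 1 1 1 1 2 3 3
  i=4: 0 0 0 0 1 1 1 1 1 2 3 4
  i=5: 0 0 0 1 2 2 2 2 2 3 4 5
  i=6: 0 1 1 2 3 3 3 3 3 4 5 6
  i=7: 0 1 1 2 3 3 4 4 4 5 6 7
  i=8: 0 1 1 2 3 3 4 5 5 6 7 8
  i=9: 0 1 1 2 3 4 5 6 6 7 8 9
  i=10: 0 1 2 3 4 5 6 7 7 8 9 10
  i=11: 1 2 3 4 5 6 7 8 8 9 10 11
  i=12: 1 2 3 4 5 6 7 8 9 10 11 12

giving w = (11, 10, 5, 12, 4, 2, 7, 8, 6, 3, 1, 9) via Δ²R.

D(w) has 44 cells with 8 SE-corners; essential set:

[(1, 10, 0), (2, 9, 0), (4, 4, 0), (4, 9, 1), (5, 3, 0), (8, 6, 3), (9, 3, 1), (10, 1, 0)]


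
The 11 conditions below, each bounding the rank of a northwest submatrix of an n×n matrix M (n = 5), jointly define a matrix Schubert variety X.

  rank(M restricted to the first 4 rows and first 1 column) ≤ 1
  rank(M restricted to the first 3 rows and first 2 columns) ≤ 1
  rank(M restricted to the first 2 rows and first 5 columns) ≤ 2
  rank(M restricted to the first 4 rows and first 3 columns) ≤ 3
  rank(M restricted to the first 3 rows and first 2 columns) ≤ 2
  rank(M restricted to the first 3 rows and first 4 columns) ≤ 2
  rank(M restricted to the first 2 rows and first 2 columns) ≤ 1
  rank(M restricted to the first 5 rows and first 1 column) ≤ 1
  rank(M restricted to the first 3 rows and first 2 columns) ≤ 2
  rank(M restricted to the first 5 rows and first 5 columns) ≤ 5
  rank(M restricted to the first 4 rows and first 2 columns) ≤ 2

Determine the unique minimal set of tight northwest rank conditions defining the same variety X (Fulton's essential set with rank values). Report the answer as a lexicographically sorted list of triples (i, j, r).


Reconstructing r_w from the 11 given conditions:

  1, 1, 1, 1, 1
  1, 1, 2, 2, 2
  1, 1, 2, 2, 3
  1, 2, 3, 3, 4
  1, 2, 3, 4, 5

hence w(1..5) = (1, 3, 5, 2, 4).

ℓ(w)=3; the 2 essential cells (i,j,r):

[(3, 2, 1), (3, 4, 2)]


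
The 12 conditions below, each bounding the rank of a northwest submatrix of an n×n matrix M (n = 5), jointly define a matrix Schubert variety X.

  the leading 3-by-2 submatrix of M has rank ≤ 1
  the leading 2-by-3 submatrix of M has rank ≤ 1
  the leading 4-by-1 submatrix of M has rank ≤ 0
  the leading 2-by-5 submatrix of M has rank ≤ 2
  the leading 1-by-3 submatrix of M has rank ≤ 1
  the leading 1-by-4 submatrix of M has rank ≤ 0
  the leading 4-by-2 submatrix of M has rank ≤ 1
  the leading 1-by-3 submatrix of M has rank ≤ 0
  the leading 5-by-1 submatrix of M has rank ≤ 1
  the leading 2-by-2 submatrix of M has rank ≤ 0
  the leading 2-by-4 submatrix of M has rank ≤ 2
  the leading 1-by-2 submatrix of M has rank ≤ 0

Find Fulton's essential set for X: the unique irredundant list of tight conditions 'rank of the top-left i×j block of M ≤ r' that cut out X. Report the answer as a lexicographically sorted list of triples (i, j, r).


Propagating the 12 rank bounds to every northwest block:

  row 1: 0 0 0 0 1
  row 2: 0 0 1 1 2
  row 3: 0 1 2 2 3
  row 4: 0 1 2 3 4
  row 5: 1 2 3 4 5

so w = (5, 3, 2, 4, 1).

ℓ(w)=8; the 3 essential cells (i,j,r):

[(1, 4, 0), (2, 2, 0), (4, 1, 0)]


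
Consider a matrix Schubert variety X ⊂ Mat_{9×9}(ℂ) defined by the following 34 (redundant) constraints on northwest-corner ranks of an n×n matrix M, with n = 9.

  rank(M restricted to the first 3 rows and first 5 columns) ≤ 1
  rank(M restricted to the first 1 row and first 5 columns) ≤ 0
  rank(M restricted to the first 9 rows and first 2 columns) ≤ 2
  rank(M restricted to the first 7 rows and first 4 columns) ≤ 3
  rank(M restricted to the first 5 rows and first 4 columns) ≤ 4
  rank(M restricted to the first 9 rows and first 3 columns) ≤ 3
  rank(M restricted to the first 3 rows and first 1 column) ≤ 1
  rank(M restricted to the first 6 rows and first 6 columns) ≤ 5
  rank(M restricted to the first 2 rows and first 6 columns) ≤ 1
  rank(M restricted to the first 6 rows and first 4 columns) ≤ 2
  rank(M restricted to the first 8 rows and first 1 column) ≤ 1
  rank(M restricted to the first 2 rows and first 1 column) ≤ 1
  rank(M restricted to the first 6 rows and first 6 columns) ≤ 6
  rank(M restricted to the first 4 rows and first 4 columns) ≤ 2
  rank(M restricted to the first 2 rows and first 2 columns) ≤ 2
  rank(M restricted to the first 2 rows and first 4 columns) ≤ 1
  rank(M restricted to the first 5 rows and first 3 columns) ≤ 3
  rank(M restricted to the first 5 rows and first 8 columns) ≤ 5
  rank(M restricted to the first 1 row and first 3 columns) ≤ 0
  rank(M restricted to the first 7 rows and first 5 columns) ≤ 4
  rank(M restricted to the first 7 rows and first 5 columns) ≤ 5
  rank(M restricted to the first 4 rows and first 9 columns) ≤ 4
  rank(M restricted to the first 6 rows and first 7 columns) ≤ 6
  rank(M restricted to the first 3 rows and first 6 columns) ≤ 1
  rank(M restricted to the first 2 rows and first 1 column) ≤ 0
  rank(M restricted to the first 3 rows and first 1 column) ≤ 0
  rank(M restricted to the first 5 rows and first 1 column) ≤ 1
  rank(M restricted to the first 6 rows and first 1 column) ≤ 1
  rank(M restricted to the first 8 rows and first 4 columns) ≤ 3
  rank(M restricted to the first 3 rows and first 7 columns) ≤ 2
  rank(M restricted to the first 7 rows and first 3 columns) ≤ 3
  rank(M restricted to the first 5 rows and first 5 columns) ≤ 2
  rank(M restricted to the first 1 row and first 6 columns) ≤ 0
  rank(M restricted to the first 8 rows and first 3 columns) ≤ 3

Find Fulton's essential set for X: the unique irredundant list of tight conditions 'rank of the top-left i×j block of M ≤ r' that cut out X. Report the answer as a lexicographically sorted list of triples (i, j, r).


Recovering R(i,j) via the rank-extension bound from the 34 conditions:

  R[1]: 0 0 0 0 0 0 1 1 1
  R[2]: 0 1 1 1 1 1 2 2 2
  R[3]: 0 1 1 1 1 1 2 3 3
  R[4]: 1 2 2 2 2 2 3 4 4
  R[5]: 1 2 2 2 2 3 4 5 5
  R[6]: 1 2 2 2 3 4 5 6 6
  R[7]: 1 2 3 3 4 5 6 7 7
  R[8]: 1 2 3 3 4 5 6 7 8
  R[9]: 1 2 3 4 5 6 7 8 9

reading off 1-entries of Δ²R: w = (7, 2, 8, 1, 6, 5, 3, 9, 4).

ℓ(w)=18; the 6 essential cells (i,j,r):

[(1, 6, 0), (3, 1, 0), (3, 6, 1), (5, 5, 2), (6, 4, 2), (8, 4, 3)]


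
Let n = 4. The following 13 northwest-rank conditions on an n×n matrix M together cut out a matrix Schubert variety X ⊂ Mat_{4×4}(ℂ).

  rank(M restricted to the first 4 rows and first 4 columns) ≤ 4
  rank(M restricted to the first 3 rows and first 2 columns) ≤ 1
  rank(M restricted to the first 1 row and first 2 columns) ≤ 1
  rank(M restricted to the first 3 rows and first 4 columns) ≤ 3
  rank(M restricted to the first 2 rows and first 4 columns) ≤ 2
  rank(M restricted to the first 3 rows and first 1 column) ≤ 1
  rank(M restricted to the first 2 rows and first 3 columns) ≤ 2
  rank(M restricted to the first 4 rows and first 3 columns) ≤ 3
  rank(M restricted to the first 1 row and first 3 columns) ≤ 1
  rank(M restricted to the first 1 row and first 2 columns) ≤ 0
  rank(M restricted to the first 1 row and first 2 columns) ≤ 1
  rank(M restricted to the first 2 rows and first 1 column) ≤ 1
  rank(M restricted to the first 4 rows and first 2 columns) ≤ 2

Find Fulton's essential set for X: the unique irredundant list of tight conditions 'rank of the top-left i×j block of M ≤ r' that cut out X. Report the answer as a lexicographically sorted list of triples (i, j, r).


The tightest implied rank at each (i,j), from the 13 conditions:

  0, 0, 1, 1
  1, 1, 2, 2
  1, 1, 2, 3
  1, 2, 3, 4

second differences of R give the permutation w = (3, 1, 4, 2).

ℓ(w)=3; the 2 essential cells (i,j,r):

[(1, 2, 0), (3, 2, 1)]


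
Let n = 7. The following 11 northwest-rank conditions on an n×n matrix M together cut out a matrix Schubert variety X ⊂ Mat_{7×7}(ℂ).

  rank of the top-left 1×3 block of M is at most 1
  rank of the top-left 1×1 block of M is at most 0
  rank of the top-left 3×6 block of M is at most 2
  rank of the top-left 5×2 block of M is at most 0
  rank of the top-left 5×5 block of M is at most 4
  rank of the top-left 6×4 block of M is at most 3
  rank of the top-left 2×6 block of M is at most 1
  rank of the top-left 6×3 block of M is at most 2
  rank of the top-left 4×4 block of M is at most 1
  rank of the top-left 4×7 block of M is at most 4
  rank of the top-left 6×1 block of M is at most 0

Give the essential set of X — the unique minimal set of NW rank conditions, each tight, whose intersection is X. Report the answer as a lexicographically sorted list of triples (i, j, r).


Recovering R(i,j) via the rank-extension bound from the 11 conditions:

  R[1]: 0  0  1  1  1  1  1
  R[2]: 0  0  1  1  1  1  2
  R[3]: 0  0  1  1  2  2  3
  R[4]: 0  0  1  1  2  3  4
  R[5]: 0  0  1  2  3  4  5
  R[6]: 0  1  2  3  4  5  6
  R[7]: 1  2  3  4  5  6  7

second differences of R give the permutation w = (3, 7, 5, 6, 4, 2, 1).

4 SE-corners of the 16-cell Rothe diagram give Ess(w):

[(2, 6, 1), (4, 4, 1), (5, 2, 0), (6, 1, 0)]
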